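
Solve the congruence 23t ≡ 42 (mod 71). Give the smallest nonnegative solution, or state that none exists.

8

gcd(71, 23) = 1  (71 = 3×23 + 2, 23 = 11×2 + 1, 2 = 2×1).
1 divides 42, so solutions exist.
Back-substituting, 23×(34) + 71×(-11) = 1.
So 23×(34) ≡ 1 (mod 71); multiply by 42: t ≡ 1428 (mod 71).
Smallest nonnegative: t = 1428 mod 71 = 8.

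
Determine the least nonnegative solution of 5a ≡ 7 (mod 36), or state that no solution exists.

gcd(36, 5) = 1.
1 divides 7, so solutions exist.
By Bézout, 5*(-7) + 36*(1) = 1.
So 5*(-7) ≡ 1 (mod 36); multiply by 7: a ≡ -49 (mod 36).
Smallest nonnegative: a = -49 mod 36 = 23.

23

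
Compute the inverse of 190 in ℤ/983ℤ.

119

gcd(983, 190):
  983 = 5×190 + 33
  190 = 5×33 + 25
  33 = 1×25 + 8
  25 = 3×8 + 1
  8 = 8×1
so gcd(983, 190) = 1.
Back-substitute for Bézout coefficients:
  1 = 25 - 3×8
  ... = 190×(119) + 983×(-23)
So 190×119 ≡ 1 (mod 983), and 119 mod 983 = 119.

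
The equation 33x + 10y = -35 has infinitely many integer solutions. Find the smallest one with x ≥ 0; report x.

5

gcd(33, 10):
  33 = 3*10 + 3
  10 = 3*3 + 1
  3 = 3*1
so gcd(33, 10) = 1.
1 divides -35, so solutions exist.
Back-substitute for Bézout coefficients:
  1 = 10 - 3*3
  ... = 33*(-3) + 10*(10)
Scale by -35/1 = -35: (x₀, y₀) = (105, -350).
General solution: x = 105 + 10t, y = -350 - 33t for integer t.
x ≥ 0: smallest is 105 mod 10 = 5 (at t = -10), with y = -20.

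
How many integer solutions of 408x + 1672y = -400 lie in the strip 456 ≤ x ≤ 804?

2

gcd(1672, 408) = 8  (1672 = 4·408 + 40, 408 = 10·40 + 8, 40 = 5·8).
Back-substituting, 408·(41) + 1672·(-10) = 8.
Scale by -50: particular solution (-2050, 500); reduce x mod 209: (40, -10).
General solution: x = 40 + 209t, y = -10 - 51t for integer t.
456 ≤ 40 + 209t ≤ 804 gives t ∈ [2, 3], which is 2 values.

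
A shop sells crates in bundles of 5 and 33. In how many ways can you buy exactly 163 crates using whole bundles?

1

Need nonnegative integers with 5j + 33k = 163.
gcd(5, 33) = 1, and 5·(-13) + 33·(2) = 1.
So (j₀, k₀) = (-2119, 326); general j = -2119 + 33t, k = 326 - 5t.
j ≥ 0 ⇒ t ≥ 65; k ≥ 0 ⇒ t ≤ 65. That's 1 value of t.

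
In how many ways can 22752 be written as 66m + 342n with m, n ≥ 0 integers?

gcd(342, 66) = 6  (342 = 5*66 + 12, 66 = 5*12 + 6, 12 = 2*6).
Back-substituting, 66*(26) + 342*(-5) = 6.
Scale by 3792: one solution is (98592, -18960). Reduce m mod 57: (39, 59).
General: m = 39 + 57t, n = 59 - 11t.
m ≥ 0 ⇒ t ≥ 0; n ≥ 0 ⇒ t ≤ 5. So t ∈ [0, 5]: 6 solutions.

6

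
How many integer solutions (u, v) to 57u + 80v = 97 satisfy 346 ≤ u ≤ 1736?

gcd(80, 57) = 1  (80 = 1×57 + 23, 57 = 2×23 + 11, 23 = 2×11 + 1, 11 = 11×1).
Back-substituting, 57×(-7) + 80×(5) = 1.
Scale by 97: particular solution (-679, 485); reduce u mod 80: (41, -28).
General solution: u = 41 + 80t, v = -28 - 57t for integer t.
346 ≤ 41 + 80t ≤ 1736 gives t ∈ [4, 21], which is 18 values.

18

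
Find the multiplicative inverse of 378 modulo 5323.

gcd(5323, 378) = 1  (5323 = 14*378 + 31, 378 = 12*31 + 6, 31 = 5*6 + 1, 6 = 6*1).
Back-substituting, 378*(-859) + 5323*(61) = 1.
So 378*-859 ≡ 1 (mod 5323), and -859 mod 5323 = 4464.

4464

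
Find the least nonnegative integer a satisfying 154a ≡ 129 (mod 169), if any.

59

gcd(169, 154) = 1  (169 = 1*154 + 15, 154 = 10*15 + 4, 15 = 3*4 + 3, 4 = 1*3 + 1, 3 = 3*1).
1 divides 129, so solutions exist.
Back-substituting, 154*(45) + 169*(-41) = 1.
So 154*(45) ≡ 1 (mod 169); multiply by 129: a ≡ 5805 (mod 169).
Smallest nonnegative: a = 5805 mod 169 = 59.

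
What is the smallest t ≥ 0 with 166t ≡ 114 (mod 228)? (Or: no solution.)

gcd(228, 166):
  228 = 1·166 + 62
  166 = 2·62 + 42
  62 = 1·42 + 20
  42 = 2·20 + 2
  20 = 10·2
so gcd(228, 166) = 2.
2 divides 114, so solutions exist.
Back-substitute for Bézout coefficients:
  2 = 42 - 2·20
  ... = 166·(11) + 228·(-8)
So 166·(11) ≡ 2 (mod 228); multiply by 57: t ≡ 627 (mod 114).
Smallest nonnegative: t = 627 mod 114 = 57.

57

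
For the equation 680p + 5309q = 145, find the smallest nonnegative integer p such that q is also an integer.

4021

gcd(5309, 680) = 1  (5309 = 7×680 + 549, 680 = 1×549 + 131, 549 = 4×131 + 25, 131 = 5×25 + 6, 25 = 4×6 + 1, 6 = 6×1).
1 divides 145, so solutions exist.
Back-substituting, 680×(-851) + 5309×(109) = 1.
Scale by 145/1 = 145: (p₀, q₀) = (-123395, 15805).
General solution: p = -123395 + 5309t, q = 15805 - 680t for integer t.
p ≥ 0: smallest is -123395 mod 5309 = 4021 (at t = 24), with q = -515.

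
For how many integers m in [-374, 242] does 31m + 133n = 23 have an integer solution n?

gcd(133, 31):
  133 = 4·31 + 9
  31 = 3·9 + 4
  9 = 2·4 + 1
  4 = 4·1
so gcd(133, 31) = 1.
Back-substitute for Bézout coefficients:
  1 = 9 - 2·4
  ... = 31·(-30) + 133·(7)
Scale by 23: particular solution (-690, 161); reduce m mod 133: (108, -25).
General solution: m = 108 + 133t, n = -25 - 31t for integer t.
-374 ≤ 108 + 133t ≤ 242 gives t ∈ [-3, 1], which is 5 values.

5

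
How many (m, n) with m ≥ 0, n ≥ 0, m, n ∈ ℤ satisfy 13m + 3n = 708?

gcd(13, 3) = 1  (13 = 4·3 + 1, 3 = 3·1).
Back-substituting, 13·(1) + 3·(-4) = 1.
Scale by 708: one solution is (708, -2832). Reduce m mod 3: (0, 236).
General: m = 0 + 3t, n = 236 - 13t.
m ≥ 0 ⇒ t ≥ 0; n ≥ 0 ⇒ t ≤ 18. So t ∈ [0, 18]: 19 solutions.

19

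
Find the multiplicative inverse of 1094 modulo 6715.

gcd(6715, 1094) = 1.
By Bézout, 1094×(2179) + 6715×(-355) = 1.
So 1094×2179 ≡ 1 (mod 6715), and 2179 mod 6715 = 2179.

2179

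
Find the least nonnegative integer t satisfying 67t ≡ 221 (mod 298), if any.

199

gcd(298, 67):
  298 = 4·67 + 30
  67 = 2·30 + 7
  30 = 4·7 + 2
  7 = 3·2 + 1
  2 = 2·1
so gcd(298, 67) = 1.
1 divides 221, so solutions exist.
Back-substitute for Bézout coefficients:
  1 = 7 - 3·2
  ... = 67·(129) + 298·(-29)
So 67·(129) ≡ 1 (mod 298); multiply by 221: t ≡ 28509 (mod 298).
Smallest nonnegative: t = 28509 mod 298 = 199.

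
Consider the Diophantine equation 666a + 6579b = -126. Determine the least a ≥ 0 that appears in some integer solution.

gcd(6579, 666):
  6579 = 9·666 + 585
  666 = 1·585 + 81
  585 = 7·81 + 18
  81 = 4·18 + 9
  18 = 2·9
so gcd(6579, 666) = 9.
9 divides -126, so solutions exist.
Back-substitute for Bézout coefficients:
  9 = 81 - 4·18
  ... = 666·(326) + 6579·(-33)
Scale by -126/9 = -14: (a₀, b₀) = (-4564, 462).
General solution: a = -4564 + 731t, b = 462 - 74t for integer t.
a ≥ 0: smallest is -4564 mod 731 = 553 (at t = 7), with b = -56.

553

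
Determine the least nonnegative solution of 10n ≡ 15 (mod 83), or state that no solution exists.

gcd(83, 10):
  83 = 8·10 + 3
  10 = 3·3 + 1
  3 = 3·1
so gcd(83, 10) = 1.
1 divides 15, so solutions exist.
Back-substitute for Bézout coefficients:
  1 = 10 - 3·3
  ... = 10·(25) + 83·(-3)
So 10·(25) ≡ 1 (mod 83); multiply by 15: n ≡ 375 (mod 83).
Smallest nonnegative: n = 375 mod 83 = 43.

43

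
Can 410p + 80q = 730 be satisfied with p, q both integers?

gcd(410, 80) = 10  (410 = 5·80 + 10, 80 = 8·10).
10 divides 730, so integer solutions exist.

yes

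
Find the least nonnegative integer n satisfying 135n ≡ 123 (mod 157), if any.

gcd(157, 135) = 1.
1 divides 123, so solutions exist.
By Bézout, 135·(-50) + 157·(43) = 1.
So 135·(-50) ≡ 1 (mod 157); multiply by 123: n ≡ -6150 (mod 157).
Smallest nonnegative: n = -6150 mod 157 = 130.

130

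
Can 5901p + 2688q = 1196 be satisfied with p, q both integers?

gcd(5901, 2688) = 21  (5901 = 2*2688 + 525, 2688 = 5*525 + 63, 525 = 8*63 + 21, 63 = 3*21).
21 does not divide 1196 (remainder 20), so no integer solutions.

no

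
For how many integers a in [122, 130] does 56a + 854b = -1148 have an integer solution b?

gcd(854, 56) = 14  (854 = 15·56 + 14, 56 = 4·14).
Back-substituting, 56·(-15) + 854·(1) = 14.
Scale by -82: particular solution (1230, -82); reduce a mod 61: (10, -2).
General solution: a = 10 + 61t, b = -2 - 4t for integer t.
122 ≤ 10 + 61t ≤ 130 gives t ∈ [2, 1], which is 0 values.

0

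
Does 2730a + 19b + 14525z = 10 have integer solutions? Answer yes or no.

yes

gcd(2730, 19):
  2730 = 143*19 + 13
  19 = 1*13 + 6
  13 = 2*6 + 1
  6 = 6*1
so gcd(2730, 19) = 1.
gcd(1, 14525) = 1.
1 divides 10, so integer solutions exist.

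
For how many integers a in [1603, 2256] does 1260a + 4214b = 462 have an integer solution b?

2

gcd(4214, 1260):
  4214 = 3·1260 + 434
  1260 = 2·434 + 392
  434 = 1·392 + 42
  392 = 9·42 + 14
  42 = 3·14
so gcd(4214, 1260) = 14.
Back-substitute for Bézout coefficients:
  14 = 392 - 9·42
  ... = 1260·(97) + 4214·(-29)
Scale by 33: particular solution (3201, -957); reduce a mod 301: (191, -57).
General solution: a = 191 + 301t, b = -57 - 90t for integer t.
1603 ≤ 191 + 301t ≤ 2256 gives t ∈ [5, 6], which is 2 values.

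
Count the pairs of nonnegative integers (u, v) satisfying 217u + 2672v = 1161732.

gcd(2672, 217) = 1.
By Bézout, 217×(825) + 2672×(-67) = 1.
One solution: (1204, 337).
General: u = 1204 + 2672t, v = 337 - 217t.
u ≥ 0 ⇒ t ≥ 0; v ≥ 0 ⇒ t ≤ 1. So t ∈ [0, 1]: 2 solutions.

2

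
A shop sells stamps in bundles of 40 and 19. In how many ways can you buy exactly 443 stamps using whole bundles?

Need nonnegative integers with 40j + 19k = 443.
gcd(40, 19) = 1, and 40·(-9) + 19·(19) = 1.
So (j₀, k₀) = (-3987, 8417); general j = -3987 + 19t, k = 8417 - 40t.
j ≥ 0 ⇒ t ≥ 210; k ≥ 0 ⇒ t ≤ 210. That's 1 value of t.

1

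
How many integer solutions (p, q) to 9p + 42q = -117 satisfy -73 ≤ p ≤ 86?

gcd(42, 9) = 3.
By Bézout, 9*(5) + 42*(-1) = 3.
Particular solution: (1, -3).
General solution: p = 1 + 14t, q = -3 - 3t for integer t.
-73 ≤ 1 + 14t ≤ 86 gives t ∈ [-5, 6], which is 12 values.

12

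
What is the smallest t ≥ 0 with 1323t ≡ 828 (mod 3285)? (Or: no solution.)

311

gcd(3285, 1323) = 9  (3285 = 2*1323 + 639, 1323 = 2*639 + 45, 639 = 14*45 + 9, 45 = 5*9).
9 divides 828, so solutions exist.
Back-substituting, 1323*(-72) + 3285*(29) = 9.
So 1323*(-72) ≡ 9 (mod 3285); multiply by 92: t ≡ -6624 (mod 365).
Smallest nonnegative: t = -6624 mod 365 = 311.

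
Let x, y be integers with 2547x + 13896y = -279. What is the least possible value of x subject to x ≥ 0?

851

gcd(13896, 2547):
  13896 = 5·2547 + 1161
  2547 = 2·1161 + 225
  1161 = 5·225 + 36
  225 = 6·36 + 9
  36 = 4·9
so gcd(13896, 2547) = 9.
9 divides -279, so solutions exist.
Back-substitute for Bézout coefficients:
  9 = 225 - 6·36
  ... = 2547·(371) + 13896·(-68)
Scale by -279/9 = -31: (x₀, y₀) = (-11501, 2108).
General solution: x = -11501 + 1544t, y = 2108 - 283t for integer t.
x ≥ 0: smallest is -11501 mod 1544 = 851 (at t = 8), with y = -156.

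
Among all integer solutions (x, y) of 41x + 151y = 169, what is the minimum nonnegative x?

gcd(151, 41) = 1  (151 = 3×41 + 28, 41 = 1×28 + 13, 28 = 2×13 + 2, 13 = 6×2 + 1, 2 = 2×1).
1 divides 169, so solutions exist.
Back-substituting, 41×(70) + 151×(-19) = 1.
Scale by 169/1 = 169: (x₀, y₀) = (11830, -3211).
General solution: x = 11830 + 151t, y = -3211 - 41t for integer t.
x ≥ 0: smallest is 11830 mod 151 = 52 (at t = -78), with y = -13.

52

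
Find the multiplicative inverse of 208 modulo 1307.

886

gcd(1307, 208) = 1.
By Bézout, 208·(-421) + 1307·(67) = 1.
So 208·-421 ≡ 1 (mod 1307), and -421 mod 1307 = 886.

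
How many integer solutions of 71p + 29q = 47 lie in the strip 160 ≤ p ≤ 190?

gcd(71, 29):
  71 = 2·29 + 13
  29 = 2·13 + 3
  13 = 4·3 + 1
  3 = 3·1
so gcd(71, 29) = 1.
Back-substitute for Bézout coefficients:
  1 = 13 - 4·3
  ... = 71·(9) + 29·(-22)
Scale by 47: particular solution (423, -1034); reduce p mod 29: (17, -40).
General solution: p = 17 + 29t, q = -40 - 71t for integer t.
160 ≤ 17 + 29t ≤ 190 gives t ∈ [5, 5], which is 1 value.

1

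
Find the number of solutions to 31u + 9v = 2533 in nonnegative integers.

9

gcd(31, 9) = 1.
By Bézout, 31×(-2) + 9×(7) = 1.
One solution: (1, 278).
General: u = 1 + 9t, v = 278 - 31t.
u ≥ 0 ⇒ t ≥ 0; v ≥ 0 ⇒ t ≤ 8. So t ∈ [0, 8]: 9 solutions.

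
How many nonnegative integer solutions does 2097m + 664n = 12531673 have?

9

gcd(2097, 664):
  2097 = 3·664 + 105
  664 = 6·105 + 34
  105 = 3·34 + 3
  34 = 11·3 + 1
  3 = 3·1
so gcd(2097, 664) = 1.
Back-substitute for Bézout coefficients:
  1 = 34 - 11·3
  ... = 2097·(-215) + 664·(679)
Scale by 12531673: one solution is (-2694309695, 8509005967). Reduce m mod 664: (449, 17455).
General: m = 449 + 664t, n = 17455 - 2097t.
m ≥ 0 ⇒ t ≥ 0; n ≥ 0 ⇒ t ≤ 8. So t ∈ [0, 8]: 9 solutions.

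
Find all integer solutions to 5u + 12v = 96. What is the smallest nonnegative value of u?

gcd(12, 5) = 1  (12 = 2×5 + 2, 5 = 2×2 + 1, 2 = 2×1).
1 divides 96, so solutions exist.
Back-substituting, 5×(5) + 12×(-2) = 1.
Scale by 96/1 = 96: (u₀, v₀) = (480, -192).
General solution: u = 480 + 12t, v = -192 - 5t for integer t.
u ≥ 0: smallest is 480 mod 12 = 0 (at t = -40), with v = 8.

0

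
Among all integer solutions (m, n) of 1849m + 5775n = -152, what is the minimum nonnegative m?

1927

gcd(5775, 1849) = 1.
1 divides -152, so solutions exist.
By Bézout, 1849·(1849) + 5775·(-592) = 1.
Scale by -152/1 = -152: (m₀, n₀) = (-281048, 89984).
General solution: m = -281048 + 5775t, n = 89984 - 1849t for integer t.
m ≥ 0: smallest is -281048 mod 5775 = 1927 (at t = 49), with n = -617.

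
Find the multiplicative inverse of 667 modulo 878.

749

gcd(878, 667):
  878 = 1·667 + 211
  667 = 3·211 + 34
  211 = 6·34 + 7
  34 = 4·7 + 6
  7 = 1·6 + 1
  6 = 6·1
so gcd(878, 667) = 1.
Back-substitute for Bézout coefficients:
  1 = 7 - 1·6
  ... = 667·(-129) + 878·(98)
So 667·-129 ≡ 1 (mod 878), and -129 mod 878 = 749.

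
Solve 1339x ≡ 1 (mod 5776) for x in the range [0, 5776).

4387

gcd(5776, 1339) = 1.
By Bézout, 1339×(-1389) + 5776×(322) = 1.
So 1339×-1389 ≡ 1 (mod 5776), and -1389 mod 5776 = 4387.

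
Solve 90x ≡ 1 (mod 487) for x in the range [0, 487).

gcd(487, 90) = 1.
By Bézout, 90×(92) + 487×(-17) = 1.
So 90×92 ≡ 1 (mod 487), and 92 mod 487 = 92.

92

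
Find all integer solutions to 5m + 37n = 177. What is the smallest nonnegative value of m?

28

gcd(37, 5) = 1  (37 = 7*5 + 2, 5 = 2*2 + 1, 2 = 2*1).
1 divides 177, so solutions exist.
Back-substituting, 5*(15) + 37*(-2) = 1.
Scale by 177/1 = 177: (m₀, n₀) = (2655, -354).
General solution: m = 2655 + 37t, n = -354 - 5t for integer t.
m ≥ 0: smallest is 2655 mod 37 = 28 (at t = -71), with n = 1.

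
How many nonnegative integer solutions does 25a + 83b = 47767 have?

gcd(83, 25) = 1  (83 = 3*25 + 8, 25 = 3*8 + 1, 8 = 8*1).
Back-substituting, 25*(10) + 83*(-3) = 1.
Scale by 47767: one solution is (477670, -143301). Reduce a mod 83: (5, 574).
General: a = 5 + 83t, b = 574 - 25t.
a ≥ 0 ⇒ t ≥ 0; b ≥ 0 ⇒ t ≤ 22. So t ∈ [0, 22]: 23 solutions.

23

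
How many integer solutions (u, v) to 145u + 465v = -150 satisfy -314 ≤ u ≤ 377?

7

gcd(465, 145):
  465 = 3*145 + 30
  145 = 4*30 + 25
  30 = 1*25 + 5
  25 = 5*5
so gcd(465, 145) = 5.
Back-substitute for Bézout coefficients:
  5 = 30 - 1*25
  ... = 145*(-16) + 465*(5)
Scale by -30: particular solution (480, -150); reduce u mod 93: (15, -5).
General solution: u = 15 + 93t, v = -5 - 29t for integer t.
-314 ≤ 15 + 93t ≤ 377 gives t ∈ [-3, 3], which is 7 values.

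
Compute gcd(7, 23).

gcd(23, 7):
  23 = 3*7 + 2
  7 = 3*2 + 1
  2 = 2*1
so gcd(23, 7) = 1.

1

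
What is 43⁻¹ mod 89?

29

gcd(89, 43) = 1.
By Bézout, 43×(29) + 89×(-14) = 1.
So 43×29 ≡ 1 (mod 89), and 29 mod 89 = 29.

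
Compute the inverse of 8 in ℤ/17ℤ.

15

gcd(17, 8) = 1  (17 = 2×8 + 1, 8 = 8×1).
Back-substituting, 8×(-2) + 17×(1) = 1.
So 8×-2 ≡ 1 (mod 17), and -2 mod 17 = 15.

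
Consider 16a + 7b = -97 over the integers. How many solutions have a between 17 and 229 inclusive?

gcd(16, 7):
  16 = 2×7 + 2
  7 = 3×2 + 1
  2 = 2×1
so gcd(16, 7) = 1.
Back-substitute for Bézout coefficients:
  1 = 7 - 3×2
  ... = 16×(-3) + 7×(7)
Scale by -97: particular solution (291, -679); reduce a mod 7: (4, -23).
General solution: a = 4 + 7t, b = -23 - 16t for integer t.
17 ≤ 4 + 7t ≤ 229 gives t ∈ [2, 32], which is 31 values.

31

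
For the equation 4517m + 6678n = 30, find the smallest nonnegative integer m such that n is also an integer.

4110

gcd(6678, 4517):
  6678 = 1·4517 + 2161
  4517 = 2·2161 + 195
  2161 = 11·195 + 16
  195 = 12·16 + 3
  16 = 5·3 + 1
  3 = 3·1
so gcd(6678, 4517) = 1.
1 divides 30, so solutions exist.
Back-substitute for Bézout coefficients:
  1 = 16 - 5·3
  ... = 4517·(-2089) + 6678·(1413)
Scale by 30/1 = 30: (m₀, n₀) = (-62670, 42390).
General solution: m = -62670 + 6678t, n = 42390 - 4517t for integer t.
m ≥ 0: smallest is -62670 mod 6678 = 4110 (at t = 10), with n = -2780.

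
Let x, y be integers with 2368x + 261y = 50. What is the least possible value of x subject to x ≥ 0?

140

gcd(2368, 261) = 1  (2368 = 9*261 + 19, 261 = 13*19 + 14, 19 = 1*14 + 5, 14 = 2*5 + 4, 5 = 1*4 + 1, 4 = 4*1).
1 divides 50, so solutions exist.
Back-substituting, 2368*(55) + 261*(-499) = 1.
Scale by 50/1 = 50: (x₀, y₀) = (2750, -24950).
General solution: x = 2750 + 261t, y = -24950 - 2368t for integer t.
x ≥ 0: smallest is 2750 mod 261 = 140 (at t = -10), with y = -1270.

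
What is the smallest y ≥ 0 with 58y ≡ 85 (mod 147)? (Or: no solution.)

4

gcd(147, 58):
  147 = 2*58 + 31
  58 = 1*31 + 27
  31 = 1*27 + 4
  27 = 6*4 + 3
  4 = 1*3 + 1
  3 = 3*1
so gcd(147, 58) = 1.
1 divides 85, so solutions exist.
Back-substitute for Bézout coefficients:
  1 = 4 - 1*3
  ... = 58*(-38) + 147*(15)
So 58*(-38) ≡ 1 (mod 147); multiply by 85: y ≡ -3230 (mod 147).
Smallest nonnegative: y = -3230 mod 147 = 4.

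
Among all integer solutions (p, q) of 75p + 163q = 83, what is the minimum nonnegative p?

gcd(163, 75) = 1.
1 divides 83, so solutions exist.
By Bézout, 75*(50) + 163*(-23) = 1.
Scale by 83/1 = 83: (p₀, q₀) = (4150, -1909).
General solution: p = 4150 + 163t, q = -1909 - 75t for integer t.
p ≥ 0: smallest is 4150 mod 163 = 75 (at t = -25), with q = -34.

75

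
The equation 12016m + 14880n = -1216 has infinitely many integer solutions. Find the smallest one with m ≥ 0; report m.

494

gcd(14880, 12016) = 16.
16 divides -1216, so solutions exist.
By Bézout, 12016*(-239) + 14880*(193) = 16.
Scale by -1216/16 = -76: (m₀, n₀) = (18164, -14668).
General solution: m = 18164 + 930t, n = -14668 - 751t for integer t.
m ≥ 0: smallest is 18164 mod 930 = 494 (at t = -19), with n = -399.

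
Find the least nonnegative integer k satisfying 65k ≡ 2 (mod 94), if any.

68

gcd(94, 65) = 1  (94 = 1·65 + 29, 65 = 2·29 + 7, 29 = 4·7 + 1, 7 = 7·1).
1 divides 2, so solutions exist.
Back-substituting, 65·(-13) + 94·(9) = 1.
So 65·(-13) ≡ 1 (mod 94); multiply by 2: k ≡ -26 (mod 94).
Smallest nonnegative: k = -26 mod 94 = 68.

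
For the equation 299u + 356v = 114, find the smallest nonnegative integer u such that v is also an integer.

354

gcd(356, 299):
  356 = 1×299 + 57
  299 = 5×57 + 14
  57 = 4×14 + 1
  14 = 14×1
so gcd(356, 299) = 1.
1 divides 114, so solutions exist.
Back-substitute for Bézout coefficients:
  1 = 57 - 4×14
  ... = 299×(-25) + 356×(21)
Scale by 114/1 = 114: (u₀, v₀) = (-2850, 2394).
General solution: u = -2850 + 356t, v = 2394 - 299t for integer t.
u ≥ 0: smallest is -2850 mod 356 = 354 (at t = 9), with v = -297.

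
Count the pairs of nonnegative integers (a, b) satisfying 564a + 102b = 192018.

20

gcd(564, 102) = 6  (564 = 5×102 + 54, 102 = 1×54 + 48, 54 = 1×48 + 6, 48 = 8×6).
Back-substituting, 564×(2) + 102×(-11) = 6.
Scale by 32003: one solution is (64006, -352033). Reduce a mod 17: (1, 1877).
General: a = 1 + 17t, b = 1877 - 94t.
a ≥ 0 ⇒ t ≥ 0; b ≥ 0 ⇒ t ≤ 19. So t ∈ [0, 19]: 20 solutions.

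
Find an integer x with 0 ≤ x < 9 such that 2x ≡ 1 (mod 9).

5

gcd(9, 2):
  9 = 4×2 + 1
  2 = 2×1
so gcd(9, 2) = 1.
Back-substitute for Bézout coefficients:
  1 = 9 - 4×2
  ... = 2×(-4) + 9×(1)
So 2×-4 ≡ 1 (mod 9), and -4 mod 9 = 5.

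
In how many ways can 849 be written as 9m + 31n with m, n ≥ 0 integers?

3

gcd(31, 9) = 1.
By Bézout, 9*(7) + 31*(-2) = 1.
One solution: (22, 21).
General: m = 22 + 31t, n = 21 - 9t.
m ≥ 0 ⇒ t ≥ 0; n ≥ 0 ⇒ t ≤ 2. So t ∈ [0, 2]: 3 solutions.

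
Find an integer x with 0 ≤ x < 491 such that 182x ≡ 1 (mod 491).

375

gcd(491, 182) = 1.
By Bézout, 182×(-116) + 491×(43) = 1.
So 182×-116 ≡ 1 (mod 491), and -116 mod 491 = 375.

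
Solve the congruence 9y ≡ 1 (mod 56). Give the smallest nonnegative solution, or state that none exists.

gcd(56, 9):
  56 = 6·9 + 2
  9 = 4·2 + 1
  2 = 2·1
so gcd(56, 9) = 1.
1 divides 1, so solutions exist.
Back-substitute for Bézout coefficients:
  1 = 9 - 4·2
  ... = 9·(25) + 56·(-4)
So 9·(25) ≡ 1 (mod 56); multiply by 1: y ≡ 25 (mod 56).
Smallest nonnegative: y = 25 mod 56 = 25.

25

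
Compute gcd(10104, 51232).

8

gcd(51232, 10104) = 8  (51232 = 5*10104 + 712, 10104 = 14*712 + 136, 712 = 5*136 + 32, 136 = 4*32 + 8, 32 = 4*8).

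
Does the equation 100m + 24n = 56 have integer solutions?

yes

gcd(100, 24) = 4  (100 = 4*24 + 4, 24 = 6*4).
4 divides 56, so integer solutions exist.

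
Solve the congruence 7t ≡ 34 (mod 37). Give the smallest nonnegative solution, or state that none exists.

26

gcd(37, 7) = 1  (37 = 5×7 + 2, 7 = 3×2 + 1, 2 = 2×1).
1 divides 34, so solutions exist.
Back-substituting, 7×(16) + 37×(-3) = 1.
So 7×(16) ≡ 1 (mod 37); multiply by 34: t ≡ 544 (mod 37).
Smallest nonnegative: t = 544 mod 37 = 26.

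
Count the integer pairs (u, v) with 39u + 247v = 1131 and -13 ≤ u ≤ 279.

16

gcd(247, 39) = 13.
By Bézout, 39×(-6) + 247×(1) = 13.
Particular solution: (10, 3).
General solution: u = 10 + 19t, v = 3 - 3t for integer t.
-13 ≤ 10 + 19t ≤ 279 gives t ∈ [-1, 14], which is 16 values.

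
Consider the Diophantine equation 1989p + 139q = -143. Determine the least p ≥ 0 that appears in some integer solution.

gcd(1989, 139):
  1989 = 14·139 + 43
  139 = 3·43 + 10
  43 = 4·10 + 3
  10 = 3·3 + 1
  3 = 3·1
so gcd(1989, 139) = 1.
1 divides -143, so solutions exist.
Back-substitute for Bézout coefficients:
  1 = 10 - 3·3
  ... = 1989·(-42) + 139·(601)
Scale by -143/1 = -143: (p₀, q₀) = (6006, -85943).
General solution: p = 6006 + 139t, q = -85943 - 1989t for integer t.
p ≥ 0: smallest is 6006 mod 139 = 29 (at t = -43), with q = -416.

29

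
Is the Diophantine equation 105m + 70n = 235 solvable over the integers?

no

gcd(105, 70) = 35.
35 does not divide 235 (remainder 25), so no integer solutions.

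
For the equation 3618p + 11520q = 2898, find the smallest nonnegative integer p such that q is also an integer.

281

gcd(11520, 3618):
  11520 = 3*3618 + 666
  3618 = 5*666 + 288
  666 = 2*288 + 90
  288 = 3*90 + 18
  90 = 5*18
so gcd(11520, 3618) = 18.
18 divides 2898, so solutions exist.
Back-substitute for Bézout coefficients:
  18 = 288 - 3*90
  ... = 3618*(121) + 11520*(-38)
Scale by 2898/18 = 161: (p₀, q₀) = (19481, -6118).
General solution: p = 19481 + 640t, q = -6118 - 201t for integer t.
p ≥ 0: smallest is 19481 mod 640 = 281 (at t = -30), with q = -88.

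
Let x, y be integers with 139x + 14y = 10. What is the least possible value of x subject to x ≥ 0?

4

gcd(139, 14):
  139 = 9*14 + 13
  14 = 1*13 + 1
  13 = 13*1
so gcd(139, 14) = 1.
1 divides 10, so solutions exist.
Back-substitute for Bézout coefficients:
  1 = 14 - 1*13
  ... = 139*(-1) + 14*(10)
Scale by 10/1 = 10: (x₀, y₀) = (-10, 100).
General solution: x = -10 + 14t, y = 100 - 139t for integer t.
x ≥ 0: smallest is -10 mod 14 = 4 (at t = 1), with y = -39.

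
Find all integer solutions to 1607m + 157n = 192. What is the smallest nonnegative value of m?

124

gcd(1607, 157) = 1.
1 divides 192, so solutions exist.
By Bézout, 1607×(17) + 157×(-174) = 1.
Scale by 192/1 = 192: (m₀, n₀) = (3264, -33408).
General solution: m = 3264 + 157t, n = -33408 - 1607t for integer t.
m ≥ 0: smallest is 3264 mod 157 = 124 (at t = -20), with n = -1268.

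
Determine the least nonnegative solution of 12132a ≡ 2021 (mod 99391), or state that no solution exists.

96745

gcd(99391, 12132):
  99391 = 8×12132 + 2335
  12132 = 5×2335 + 457
  2335 = 5×457 + 50
  457 = 9×50 + 7
  50 = 7×7 + 1
  7 = 7×1
so gcd(99391, 12132) = 1.
1 divides 2021, so solutions exist.
Back-substitute for Bézout coefficients:
  1 = 50 - 7×7
  ... = 12132×(-13919) + 99391×(1699)
So 12132×(-13919) ≡ 1 (mod 99391); multiply by 2021: a ≡ -28130299 (mod 99391).
Smallest nonnegative: a = -28130299 mod 99391 = 96745.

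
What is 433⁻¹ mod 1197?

gcd(1197, 433) = 1  (1197 = 2×433 + 331, 433 = 1×331 + 102, 331 = 3×102 + 25, 102 = 4×25 + 2, 25 = 12×2 + 1, 2 = 2×1).
Back-substituting, 433×(-575) + 1197×(208) = 1.
So 433×-575 ≡ 1 (mod 1197), and -575 mod 1197 = 622.

622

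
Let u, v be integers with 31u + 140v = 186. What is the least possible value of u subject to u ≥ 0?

6

gcd(140, 31):
  140 = 4*31 + 16
  31 = 1*16 + 15
  16 = 1*15 + 1
  15 = 15*1
so gcd(140, 31) = 1.
1 divides 186, so solutions exist.
Back-substitute for Bézout coefficients:
  1 = 16 - 1*15
  ... = 31*(-9) + 140*(2)
Scale by 186/1 = 186: (u₀, v₀) = (-1674, 372).
General solution: u = -1674 + 140t, v = 372 - 31t for integer t.
u ≥ 0: smallest is -1674 mod 140 = 6 (at t = 12), with v = 0.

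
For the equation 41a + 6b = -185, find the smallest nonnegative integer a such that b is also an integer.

5

gcd(41, 6):
  41 = 6·6 + 5
  6 = 1·5 + 1
  5 = 5·1
so gcd(41, 6) = 1.
1 divides -185, so solutions exist.
Back-substitute for Bézout coefficients:
  1 = 6 - 1·5
  ... = 41·(-1) + 6·(7)
Scale by -185/1 = -185: (a₀, b₀) = (185, -1295).
General solution: a = 185 + 6t, b = -1295 - 41t for integer t.
a ≥ 0: smallest is 185 mod 6 = 5 (at t = -30), with b = -65.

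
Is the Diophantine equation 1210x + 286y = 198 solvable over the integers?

gcd(1210, 286) = 22  (1210 = 4*286 + 66, 286 = 4*66 + 22, 66 = 3*22).
22 divides 198, so integer solutions exist.

yes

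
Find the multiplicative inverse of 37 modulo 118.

67

gcd(118, 37) = 1  (118 = 3*37 + 7, 37 = 5*7 + 2, 7 = 3*2 + 1, 2 = 2*1).
Back-substituting, 37*(-51) + 118*(16) = 1.
So 37*-51 ≡ 1 (mod 118), and -51 mod 118 = 67.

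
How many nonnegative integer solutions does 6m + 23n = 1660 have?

gcd(23, 6) = 1.
By Bézout, 6·(4) + 23·(-1) = 1.
One solution: (16, 68).
General: m = 16 + 23t, n = 68 - 6t.
m ≥ 0 ⇒ t ≥ 0; n ≥ 0 ⇒ t ≤ 11. So t ∈ [0, 11]: 12 solutions.

12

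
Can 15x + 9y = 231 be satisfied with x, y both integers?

gcd(15, 9) = 3  (15 = 1*9 + 6, 9 = 1*6 + 3, 6 = 2*3).
3 divides 231, so integer solutions exist.

yes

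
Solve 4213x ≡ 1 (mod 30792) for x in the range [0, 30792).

gcd(30792, 4213):
  30792 = 7·4213 + 1301
  4213 = 3·1301 + 310
  1301 = 4·310 + 61
  310 = 5·61 + 5
  61 = 12·5 + 1
  5 = 5·1
so gcd(30792, 4213) = 1.
Back-substitute for Bézout coefficients:
  1 = 61 - 12·5
  ... = 4213·(-6059) + 30792·(829)
So 4213·-6059 ≡ 1 (mod 30792), and -6059 mod 30792 = 24733.

24733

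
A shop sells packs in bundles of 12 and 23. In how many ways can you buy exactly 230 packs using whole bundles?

Need nonnegative integers with 12j + 23k = 230.
gcd(12, 23) = 1, and 12·(2) + 23·(-1) = 1.
So (j₀, k₀) = (460, -230); general j = 460 + 23t, k = -230 - 12t.
j ≥ 0 ⇒ t ≥ -20; k ≥ 0 ⇒ t ≤ -20. That's 1 value of t.

1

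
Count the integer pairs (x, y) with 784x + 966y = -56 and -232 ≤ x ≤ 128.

5

gcd(966, 784) = 14  (966 = 1×784 + 182, 784 = 4×182 + 56, 182 = 3×56 + 14, 56 = 4×14).
Back-substituting, 784×(-16) + 966×(13) = 14.
Scale by -4: particular solution (64, -52); reduce x mod 69: (64, -52).
General solution: x = 64 + 69t, y = -52 - 56t for integer t.
-232 ≤ 64 + 69t ≤ 128 gives t ∈ [-4, 0], which is 5 values.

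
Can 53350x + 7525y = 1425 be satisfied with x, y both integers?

yes

gcd(53350, 7525) = 25  (53350 = 7*7525 + 675, 7525 = 11*675 + 100, 675 = 6*100 + 75, 100 = 1*75 + 25, 75 = 3*25).
25 divides 1425, so integer solutions exist.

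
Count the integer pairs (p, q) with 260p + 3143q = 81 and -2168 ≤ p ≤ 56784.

18

gcd(3143, 260) = 1  (3143 = 12×260 + 23, 260 = 11×23 + 7, 23 = 3×7 + 2, 7 = 3×2 + 1, 2 = 2×1).
Back-substituting, 260×(1366) + 3143×(-113) = 1.
Scale by 81: particular solution (110646, -9153); reduce p mod 3143: (641, -53).
General solution: p = 641 + 3143t, q = -53 - 260t for integer t.
-2168 ≤ 641 + 3143t ≤ 56784 gives t ∈ [0, 17], which is 18 values.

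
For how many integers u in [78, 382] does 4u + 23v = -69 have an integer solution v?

13

gcd(23, 4) = 1.
By Bézout, 4×(6) + 23×(-1) = 1.
Particular solution: (0, -3).
General solution: u = 0 + 23t, v = -3 - 4t for integer t.
78 ≤ 0 + 23t ≤ 382 gives t ∈ [4, 16], which is 13 values.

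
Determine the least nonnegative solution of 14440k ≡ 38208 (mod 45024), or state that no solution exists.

12

gcd(45024, 14440) = 8  (45024 = 3·14440 + 1704, 14440 = 8·1704 + 808, 1704 = 2·808 + 88, 808 = 9·88 + 16, 88 = 5·16 + 8, 16 = 2·8).
8 divides 38208, so solutions exist.
Back-substituting, 14440·(-2563) + 45024·(822) = 8.
So 14440·(-2563) ≡ 8 (mod 45024); multiply by 4776: k ≡ -12240888 (mod 5628).
Smallest nonnegative: k = -12240888 mod 5628 = 12.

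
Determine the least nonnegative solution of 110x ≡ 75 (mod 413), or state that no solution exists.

gcd(413, 110) = 1  (413 = 3*110 + 83, 110 = 1*83 + 27, 83 = 3*27 + 2, 27 = 13*2 + 1, 2 = 2*1).
1 divides 75, so solutions exist.
Back-substituting, 110*(199) + 413*(-53) = 1.
So 110*(199) ≡ 1 (mod 413); multiply by 75: x ≡ 14925 (mod 413).
Smallest nonnegative: x = 14925 mod 413 = 57.

57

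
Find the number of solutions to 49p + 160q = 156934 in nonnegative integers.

20

gcd(160, 49):
  160 = 3×49 + 13
  49 = 3×13 + 10
  13 = 1×10 + 3
  10 = 3×3 + 1
  3 = 3×1
so gcd(160, 49) = 1.
Back-substitute for Bézout coefficients:
  1 = 10 - 3×3
  ... = 49×(49) + 160×(-15)
Scale by 156934: one solution is (7689766, -2354010). Reduce p mod 160: (6, 979).
General: p = 6 + 160t, q = 979 - 49t.
p ≥ 0 ⇒ t ≥ 0; q ≥ 0 ⇒ t ≤ 19. So t ∈ [0, 19]: 20 solutions.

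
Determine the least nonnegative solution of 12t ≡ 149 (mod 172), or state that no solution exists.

no solution

gcd(172, 12) = 4  (172 = 14*12 + 4, 12 = 3*4).
4 does not divide 149, so the congruence has no solution.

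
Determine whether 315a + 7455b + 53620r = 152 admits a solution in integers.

gcd(7455, 315) = 105  (7455 = 23·315 + 210, 315 = 1·210 + 105, 210 = 2·105).
gcd(105, 53620) = 35.
35 does not divide 152 (remainder 12), so no integer solutions.

no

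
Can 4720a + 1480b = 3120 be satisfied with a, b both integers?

gcd(4720, 1480) = 40.
40 divides 3120, so integer solutions exist.

yes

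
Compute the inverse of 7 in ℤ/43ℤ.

37

gcd(43, 7) = 1  (43 = 6·7 + 1, 7 = 7·1).
Back-substituting, 7·(-6) + 43·(1) = 1.
So 7·-6 ≡ 1 (mod 43), and -6 mod 43 = 37.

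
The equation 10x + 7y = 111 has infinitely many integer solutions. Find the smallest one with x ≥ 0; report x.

gcd(10, 7):
  10 = 1×7 + 3
  7 = 2×3 + 1
  3 = 3×1
so gcd(10, 7) = 1.
1 divides 111, so solutions exist.
Back-substitute for Bézout coefficients:
  1 = 7 - 2×3
  ... = 10×(-2) + 7×(3)
Scale by 111/1 = 111: (x₀, y₀) = (-222, 333).
General solution: x = -222 + 7t, y = 333 - 10t for integer t.
x ≥ 0: smallest is -222 mod 7 = 2 (at t = 32), with y = 13.

2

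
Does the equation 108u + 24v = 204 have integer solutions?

gcd(108, 24) = 12  (108 = 4·24 + 12, 24 = 2·12).
12 divides 204, so integer solutions exist.

yes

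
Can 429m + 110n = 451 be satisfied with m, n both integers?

yes

gcd(429, 110):
  429 = 3×110 + 99
  110 = 1×99 + 11
  99 = 9×11
so gcd(429, 110) = 11.
11 divides 451, so integer solutions exist.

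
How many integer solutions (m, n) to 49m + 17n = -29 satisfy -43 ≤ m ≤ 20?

gcd(49, 17) = 1  (49 = 2*17 + 15, 17 = 1*15 + 2, 15 = 7*2 + 1, 2 = 2*1).
Back-substituting, 49*(8) + 17*(-23) = 1.
Scale by -29: particular solution (-232, 667); reduce m mod 17: (6, -19).
General solution: m = 6 + 17t, n = -19 - 49t for integer t.
-43 ≤ 6 + 17t ≤ 20 gives t ∈ [-2, 0], which is 3 values.

3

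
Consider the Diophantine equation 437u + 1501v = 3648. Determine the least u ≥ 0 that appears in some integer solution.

53

gcd(1501, 437):
  1501 = 3·437 + 190
  437 = 2·190 + 57
  190 = 3·57 + 19
  57 = 3·19
so gcd(1501, 437) = 19.
19 divides 3648, so solutions exist.
Back-substitute for Bézout coefficients:
  19 = 190 - 3·57
  ... = 437·(-24) + 1501·(7)
Scale by 3648/19 = 192: (u₀, v₀) = (-4608, 1344).
General solution: u = -4608 + 79t, v = 1344 - 23t for integer t.
u ≥ 0: smallest is -4608 mod 79 = 53 (at t = 59), with v = -13.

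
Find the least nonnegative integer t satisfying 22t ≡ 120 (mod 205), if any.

80

gcd(205, 22) = 1.
1 divides 120, so solutions exist.
By Bézout, 22×(28) + 205×(-3) = 1.
So 22×(28) ≡ 1 (mod 205); multiply by 120: t ≡ 3360 (mod 205).
Smallest nonnegative: t = 3360 mod 205 = 80.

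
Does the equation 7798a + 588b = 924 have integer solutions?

gcd(7798, 588):
  7798 = 13×588 + 154
  588 = 3×154 + 126
  154 = 1×126 + 28
  126 = 4×28 + 14
  28 = 2×14
so gcd(7798, 588) = 14.
14 divides 924, so integer solutions exist.

yes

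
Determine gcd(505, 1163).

gcd(1163, 505):
  1163 = 2·505 + 153
  505 = 3·153 + 46
  153 = 3·46 + 15
  46 = 3·15 + 1
  15 = 15·1
so gcd(1163, 505) = 1.

1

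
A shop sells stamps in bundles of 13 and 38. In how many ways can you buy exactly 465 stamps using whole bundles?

1

Need nonnegative integers with 13j + 38k = 465.
gcd(13, 38) = 1, and 13·(3) + 38·(-1) = 1.
So (j₀, k₀) = (1395, -465); general j = 1395 + 38t, k = -465 - 13t.
j ≥ 0 ⇒ t ≥ -36; k ≥ 0 ⇒ t ≤ -36. That's 1 value of t.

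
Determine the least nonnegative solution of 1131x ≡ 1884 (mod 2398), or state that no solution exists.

466

gcd(2398, 1131) = 1  (2398 = 2*1131 + 136, 1131 = 8*136 + 43, 136 = 3*43 + 7, 43 = 6*7 + 1, 7 = 7*1).
1 divides 1884, so solutions exist.
Back-substituting, 1131*(335) + 2398*(-158) = 1.
So 1131*(335) ≡ 1 (mod 2398); multiply by 1884: x ≡ 631140 (mod 2398).
Smallest nonnegative: x = 631140 mod 2398 = 466.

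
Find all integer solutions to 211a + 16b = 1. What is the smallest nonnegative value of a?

gcd(211, 16):
  211 = 13·16 + 3
  16 = 5·3 + 1
  3 = 3·1
so gcd(211, 16) = 1.
1 divides 1, so solutions exist.
Back-substitute for Bézout coefficients:
  1 = 16 - 5·3
  ... = 211·(-5) + 16·(66)
Scale by 1/1 = 1: (a₀, b₀) = (-5, 66).
General solution: a = -5 + 16t, b = 66 - 211t for integer t.
a ≥ 0: smallest is -5 mod 16 = 11 (at t = 1), with b = -145.

11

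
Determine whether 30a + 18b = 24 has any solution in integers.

gcd(30, 18) = 6  (30 = 1*18 + 12, 18 = 1*12 + 6, 12 = 2*6).
6 divides 24, so integer solutions exist.

yes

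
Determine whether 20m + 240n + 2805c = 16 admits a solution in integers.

no

gcd(240, 20) = 20  (240 = 12×20).
gcd(20, 2805) = 5.
5 does not divide 16 (remainder 1), so no integer solutions.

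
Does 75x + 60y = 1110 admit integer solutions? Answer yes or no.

yes

gcd(75, 60) = 15  (75 = 1×60 + 15, 60 = 4×15).
15 divides 1110, so integer solutions exist.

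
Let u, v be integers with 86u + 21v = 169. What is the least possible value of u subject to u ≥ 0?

11

gcd(86, 21):
  86 = 4×21 + 2
  21 = 10×2 + 1
  2 = 2×1
so gcd(86, 21) = 1.
1 divides 169, so solutions exist.
Back-substitute for Bézout coefficients:
  1 = 21 - 10×2
  ... = 86×(-10) + 21×(41)
Scale by 169/1 = 169: (u₀, v₀) = (-1690, 6929).
General solution: u = -1690 + 21t, v = 6929 - 86t for integer t.
u ≥ 0: smallest is -1690 mod 21 = 11 (at t = 81), with v = -37.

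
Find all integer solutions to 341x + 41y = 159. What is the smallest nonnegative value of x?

gcd(341, 41) = 1.
1 divides 159, so solutions exist.
By Bézout, 341×(19) + 41×(-158) = 1.
Scale by 159/1 = 159: (x₀, y₀) = (3021, -25122).
General solution: x = 3021 + 41t, y = -25122 - 341t for integer t.
x ≥ 0: smallest is 3021 mod 41 = 28 (at t = -73), with y = -229.

28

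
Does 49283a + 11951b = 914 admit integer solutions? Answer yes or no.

gcd(49283, 11951) = 17  (49283 = 4×11951 + 1479, 11951 = 8×1479 + 119, 1479 = 12×119 + 51, 119 = 2×51 + 17, 51 = 3×17).
17 does not divide 914 (remainder 13), so no integer solutions.

no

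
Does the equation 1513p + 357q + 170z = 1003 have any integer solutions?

yes

gcd(1513, 357) = 17  (1513 = 4×357 + 85, 357 = 4×85 + 17, 85 = 5×17).
gcd(17, 170) = 17.
17 divides 1003, so integer solutions exist.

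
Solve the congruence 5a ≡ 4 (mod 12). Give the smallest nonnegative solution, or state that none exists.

gcd(12, 5) = 1.
1 divides 4, so solutions exist.
By Bézout, 5*(5) + 12*(-2) = 1.
So 5*(5) ≡ 1 (mod 12); multiply by 4: a ≡ 20 (mod 12).
Smallest nonnegative: a = 20 mod 12 = 8.

8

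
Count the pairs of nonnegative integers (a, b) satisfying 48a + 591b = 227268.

24

gcd(591, 48) = 3  (591 = 12·48 + 15, 48 = 3·15 + 3, 15 = 5·3).
Back-substituting, 48·(37) + 591·(-3) = 3.
Scale by 75756: one solution is (2802972, -227268). Reduce a mod 197: (56, 380).
General: a = 56 + 197t, b = 380 - 16t.
a ≥ 0 ⇒ t ≥ 0; b ≥ 0 ⇒ t ≤ 23. So t ∈ [0, 23]: 24 solutions.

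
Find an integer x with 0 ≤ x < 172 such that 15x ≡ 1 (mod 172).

23

gcd(172, 15) = 1  (172 = 11*15 + 7, 15 = 2*7 + 1, 7 = 7*1).
Back-substituting, 15*(23) + 172*(-2) = 1.
So 15*23 ≡ 1 (mod 172), and 23 mod 172 = 23.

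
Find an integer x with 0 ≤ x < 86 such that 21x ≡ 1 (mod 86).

41

gcd(86, 21) = 1  (86 = 4·21 + 2, 21 = 10·2 + 1, 2 = 2·1).
Back-substituting, 21·(41) + 86·(-10) = 1.
So 21·41 ≡ 1 (mod 86), and 41 mod 86 = 41.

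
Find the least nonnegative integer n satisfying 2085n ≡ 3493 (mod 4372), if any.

2541

gcd(4372, 2085):
  4372 = 2·2085 + 202
  2085 = 10·202 + 65
  202 = 3·65 + 7
  65 = 9·7 + 2
  7 = 3·2 + 1
  2 = 2·1
so gcd(4372, 2085) = 1.
1 divides 3493, so solutions exist.
Back-substitute for Bézout coefficients:
  1 = 7 - 3·2
  ... = 2085·(-1883) + 4372·(898)
So 2085·(-1883) ≡ 1 (mod 4372); multiply by 3493: n ≡ -6577319 (mod 4372).
Smallest nonnegative: n = -6577319 mod 4372 = 2541.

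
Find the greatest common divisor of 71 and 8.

1

gcd(71, 8) = 1  (71 = 8*8 + 7, 8 = 1*7 + 1, 7 = 7*1).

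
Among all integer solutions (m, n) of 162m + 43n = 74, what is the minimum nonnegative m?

27

gcd(162, 43) = 1  (162 = 3*43 + 33, 43 = 1*33 + 10, 33 = 3*10 + 3, 10 = 3*3 + 1, 3 = 3*1).
1 divides 74, so solutions exist.
Back-substituting, 162*(-13) + 43*(49) = 1.
Scale by 74/1 = 74: (m₀, n₀) = (-962, 3626).
General solution: m = -962 + 43t, n = 3626 - 162t for integer t.
m ≥ 0: smallest is -962 mod 43 = 27 (at t = 23), with n = -100.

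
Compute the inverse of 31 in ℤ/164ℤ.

127

gcd(164, 31) = 1  (164 = 5×31 + 9, 31 = 3×9 + 4, 9 = 2×4 + 1, 4 = 4×1).
Back-substituting, 31×(-37) + 164×(7) = 1.
So 31×-37 ≡ 1 (mod 164), and -37 mod 164 = 127.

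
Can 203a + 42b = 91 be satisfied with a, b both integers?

gcd(203, 42) = 7  (203 = 4×42 + 35, 42 = 1×35 + 7, 35 = 5×7).
7 divides 91, so integer solutions exist.

yes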